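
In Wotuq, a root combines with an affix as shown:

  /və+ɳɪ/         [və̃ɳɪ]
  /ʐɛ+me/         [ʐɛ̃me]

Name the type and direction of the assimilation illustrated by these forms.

regressive nasality assimilation (vowel nasalisation)

The vowel /ə/ surfaces as nasalised [ə̃] next to the following nasal /ɳ/ — it has acquired the [+nasal] feature of its neighbour.
Likewise in the remaining data: /ɛ/ → [ɛ̃] before /m/ — each time a vowel is nasalised next to a following nasal.
Because the conditioning nasal is to the right of the vowel that changes, the process is regressive (anticipatory).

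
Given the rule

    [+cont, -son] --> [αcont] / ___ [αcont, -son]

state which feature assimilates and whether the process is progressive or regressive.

The shared variable α links the value of [cont] on the target to that of the neighbouring obstruent. [cont] distinguishes stops from fricatives — a manner-of-articulation feature — so this is manner assimilation.
The conditioning segment sits to the right of the focus bar, meaning the trigger follows the segment that changes — regressive assimilation.

regressive manner assimilation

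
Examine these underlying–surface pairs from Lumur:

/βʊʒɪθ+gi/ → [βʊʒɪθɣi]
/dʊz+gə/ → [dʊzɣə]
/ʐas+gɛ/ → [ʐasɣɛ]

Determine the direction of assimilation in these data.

Comparing underlying and surface forms, /g/ → [ɣ] is the alternation; the neighbouring /θ/ is constant.
/g/ is a stop while /θ/ is a fricative; the output [ɣ] is a fricative, matching the trigger — so the feature that spreads is manner.
The same holds elsewhere in the data: /g/ → [ɣ] after /z/ (stop → fricative, matching a fricative); /g/ → [ɣ] after /s/ (stop → fricative, matching a fricative) — only manner changes, and always toward the preceding segment.
Since the segment that changes follows the conditioning segment, the assimilation is progressive.

progressive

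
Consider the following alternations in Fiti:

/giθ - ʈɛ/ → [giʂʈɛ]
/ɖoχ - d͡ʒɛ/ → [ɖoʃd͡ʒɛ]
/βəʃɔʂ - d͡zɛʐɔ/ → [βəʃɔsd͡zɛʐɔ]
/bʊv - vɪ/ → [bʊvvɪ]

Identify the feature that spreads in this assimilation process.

Underlying /θ/ is realised as [ʂ] next to /ʈ/; /ʈ/ itself does not change.
The change dental → retroflex matches the place of the following /ʈ/, identifying this as place assimilation.
Checking the remaining alternations: /χ/ → [ʃ] before /d͡ʒ/ (uvular → postalveolar, matching postalveolar); /ʂ/ → [s] before /d͡z/ (retroflex → alveolar, matching alveolar) — only place changes, and always toward the following segment.
Nothing changes in [bʊvvɪ]: there the adjacent consonants already agree in place (/v/ and /v/ are both labiodental), so this form is consistent with the same rule.

place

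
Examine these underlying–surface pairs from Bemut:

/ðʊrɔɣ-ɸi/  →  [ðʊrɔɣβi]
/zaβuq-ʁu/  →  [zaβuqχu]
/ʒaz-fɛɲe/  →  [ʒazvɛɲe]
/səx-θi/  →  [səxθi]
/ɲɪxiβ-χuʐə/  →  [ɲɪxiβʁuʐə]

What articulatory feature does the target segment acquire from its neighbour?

voicing

Underlying /ɸ/ is realised as [β] next to /ɣ/; /ɣ/ itself does not change.
/ɸ/ is voiceless while /ɣ/ is voiced; the output [β] is voiced, matching the trigger — so the feature that spreads is voicing.
Checking the remaining alternations: /ʁ/ → [χ] after /q/ (voiced → voiceless, matching voiceless); /f/ → [v] after /z/ (voiceless → voiced, matching voiced); /χ/ → [ʁ] after /β/ (voiceless → voiced, matching voiced) — only voicing changes, and always toward the preceding segment.
Nothing changes in [səxθi]: there the adjacent consonants already agree in voicing (/θ/ and /x/ are both voiceless), so this form is consistent with the same rule.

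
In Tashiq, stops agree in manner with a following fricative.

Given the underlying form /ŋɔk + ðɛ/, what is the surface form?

The rule targets /k/ (voiceless velar stop), which sits before the trigger /ð/ (fricative).
A voiceless velar fricative is [x], so the surface segment is [x].

[ŋɔxðɛ]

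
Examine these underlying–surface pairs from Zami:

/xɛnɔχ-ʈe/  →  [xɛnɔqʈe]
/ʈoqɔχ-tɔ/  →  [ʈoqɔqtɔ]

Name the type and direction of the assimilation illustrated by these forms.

The segment that alternates is /χ/, which surfaces as [q] when adjacent to /ʈ/.
/χ/ is a fricative while /ʈ/ is a stop; the output [q] is a stop, matching the trigger — so the feature that spreads is manner.
Place and voice are unchanged, so the assimilation is partial, not total.
Checking the remaining alternation: /χ/ → [q] before /t/ (fricative → stop, matching a stop) — only manner changes, and always toward the following segment.
The trigger is the following segment, so the direction is regressive (anticipatory).

regressive manner assimilation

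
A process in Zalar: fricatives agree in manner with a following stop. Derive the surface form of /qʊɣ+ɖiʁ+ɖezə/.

[qʊgɖiɢɖezə]

The rule targets /ɣ/ (voiced velar fricative), which sits before the trigger /ɖ/ (stop).
The voiced velar stop is [g], so /ɣ/ → [g].
The same rule applies at the second boundary: /ʁ/ → [ɢ] next to /ɖ/.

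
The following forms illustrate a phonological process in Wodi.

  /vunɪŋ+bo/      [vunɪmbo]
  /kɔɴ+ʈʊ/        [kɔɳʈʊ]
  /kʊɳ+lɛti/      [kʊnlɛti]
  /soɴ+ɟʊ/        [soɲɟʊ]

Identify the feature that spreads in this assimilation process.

place

The segment that alternates is /ŋ/, which surfaces as [m] when adjacent to /b/.
/ŋ/ is velar while /b/ is bilabial; the output [m] is bilabial, matching the trigger — so the feature that spreads is place.
Checking the remaining alternations: /ɴ/ → [ɳ] before /ʈ/ (uvular → retroflex, matching retroflex); /ɳ/ → [n] before /l/ (retroflex → alveolar, matching alveolar); /ɴ/ → [ɲ] before /ɟ/ (uvular → palatal, matching palatal) — only place changes, and always toward the following segment.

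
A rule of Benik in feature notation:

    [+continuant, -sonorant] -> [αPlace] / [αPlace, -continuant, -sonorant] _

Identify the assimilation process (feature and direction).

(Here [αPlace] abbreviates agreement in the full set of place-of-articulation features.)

progressive place assimilation

The rule copies the place features (abbreviated [Place]) from the environment onto the target, so the assimilating feature is place.
Since the environment is written before the underscore, the trigger precedes the target; the direction is progressive.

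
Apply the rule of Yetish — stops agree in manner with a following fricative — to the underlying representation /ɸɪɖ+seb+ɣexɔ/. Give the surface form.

[ɸɪʐseβɣexɔ]

The rule targets /ɖ/ (voiced retroflex stop), which sits before the trigger /s/ (fricative).
A voiced retroflex fricative is [ʐ], so the surface segment is [ʐ].
At the second juncture, /b/ likewise becomes [β] adjacent to /ɣ/.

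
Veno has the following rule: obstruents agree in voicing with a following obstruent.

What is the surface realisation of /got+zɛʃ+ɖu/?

/t/ is a voiceless alveolar stop. The following trigger /z/ is voiced, so /t/ must become voiced as well.
The voiced alveolar stop is [d], so /t/ → [d].
The same rule applies at the second boundary: /ʃ/ → [ʒ] next to /ɖ/.

[godzɛʒɖu]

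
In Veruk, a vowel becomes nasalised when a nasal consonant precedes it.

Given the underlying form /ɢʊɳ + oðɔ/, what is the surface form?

[ɢʊɳõðɔ]

/o/ sits next to the nasal /ɳ/ and is therefore nasalised to [õ].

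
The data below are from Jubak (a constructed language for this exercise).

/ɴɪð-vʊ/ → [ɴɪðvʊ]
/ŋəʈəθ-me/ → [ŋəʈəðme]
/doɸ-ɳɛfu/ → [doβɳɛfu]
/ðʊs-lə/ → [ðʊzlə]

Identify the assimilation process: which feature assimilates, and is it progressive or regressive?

regressive voicing assimilation

Underlying /θ/ is realised as [ð] next to /m/; /m/ itself does not change.
The change voiceless → voiced matches the voicing of the following /m/, identifying this as voicing assimilation.
Place and manner are unchanged, so the assimilation is partial, not total.
The other alternating forms pattern the same way: /ɸ/ → [β] before /ɳ/ (voiceless → voiced, matching voiced); /s/ → [z] before /l/ (voiceless → voiced, matching voiced) — only voicing changes, and always toward the following segment.
Nothing changes in [ɴɪðvʊ]: there the adjacent consonants already agree in voicing (/ð/ and /v/ are both voiced), so this form is consistent with the same rule.
The trigger is the following segment, so the direction is regressive (anticipatory).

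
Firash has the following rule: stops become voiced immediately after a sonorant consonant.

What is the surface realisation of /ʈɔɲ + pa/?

/p/ is a voiceless bilabial stop. The preceding trigger /ɲ/ is voiced, so /p/ must become voiced as well.
A voiced bilabial stop is [b], so the surface segment is [b].

[ʈɔɲba]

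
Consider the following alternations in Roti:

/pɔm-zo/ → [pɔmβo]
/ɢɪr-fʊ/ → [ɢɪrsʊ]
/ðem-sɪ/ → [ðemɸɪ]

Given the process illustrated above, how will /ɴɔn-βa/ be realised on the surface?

[ɴɔnza]

The data show progressive place assimilation: /z/ → [β] after /m/; /f/ → [s] after /r/; /s/ → [ɸ] after /m/. In each pair only place changes, matching the preceding consonant, while manner and voice stay constant.
/β/ is a voiced bilabial fricative. The preceding trigger /n/ is alveolar, so /β/ must become alveolar as well.
A voiced alveolar fricative is [z], so the surface segment is [z].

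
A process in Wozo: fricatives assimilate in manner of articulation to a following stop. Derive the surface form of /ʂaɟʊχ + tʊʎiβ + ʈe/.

[ʂaɟʊqtʊʎibʈe]

The rule targets /χ/ (voiceless uvular fricative), which sits before the trigger /t/ (stop).
Changing only its manner to stop gives [q] — the voiceless uvular stop.
The same rule applies at the second boundary: /β/ → [b] next to /ʈ/.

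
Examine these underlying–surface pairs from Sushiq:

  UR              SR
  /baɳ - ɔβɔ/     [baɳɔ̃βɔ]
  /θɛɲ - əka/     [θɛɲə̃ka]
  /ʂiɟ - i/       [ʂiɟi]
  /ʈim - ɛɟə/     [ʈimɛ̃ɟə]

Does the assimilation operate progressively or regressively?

The vowel /ɔ/ surfaces as nasalised [ɔ̃] next to the preceding nasal /ɳ/ — it has acquired the [+nasal] feature of its neighbour.
Likewise in the remaining data: /ə/ → [ə̃] after /ɲ/; /ɛ/ → [ɛ̃] after /m/ — each time a vowel is nasalised next to a preceding nasal.
No change occurs in [ʂiɟi] because the vowel at the boundary is adjacent to an oral consonant, not a nasal (/i/ next to /ɟ/).
Because the conditioning nasal is to the left of the vowel that changes, the process is progressive (perseverative).

progressive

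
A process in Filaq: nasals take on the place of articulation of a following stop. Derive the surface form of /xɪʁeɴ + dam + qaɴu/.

The rule targets /ɴ/ (voiced uvular nasal), which sits before the trigger /d/ (alveolar).
The voiced alveolar nasal is [n], so /ɴ/ → [n].
The same rule applies at the second boundary: /m/ → [ɴ] next to /q/.

[xɪʁendaɴqaɴu]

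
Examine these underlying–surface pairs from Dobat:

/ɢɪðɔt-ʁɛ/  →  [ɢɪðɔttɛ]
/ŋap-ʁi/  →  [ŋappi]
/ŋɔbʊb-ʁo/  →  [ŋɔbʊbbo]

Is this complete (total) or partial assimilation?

total assimilation

The segment that alternates is /ʁ/, which surfaces as [t] when adjacent to /t/.
The output [t] is identical to the trigger /t/ — every feature (place, manner, voicing) has been copied — so this is total assimilation.
The other forms behave the same way: /ʁ/ → [p] after /p/; /ʁ/ → [b] after /b/ — in each case the output is a copy of the preceding consonant.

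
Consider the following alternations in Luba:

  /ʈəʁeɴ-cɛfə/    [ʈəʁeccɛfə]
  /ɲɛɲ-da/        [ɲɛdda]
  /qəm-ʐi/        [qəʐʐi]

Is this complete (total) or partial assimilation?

Underlying /ɴ/ is realised as [c] next to /c/; /c/ itself does not change.
The output [c] is identical to the trigger /c/ — every feature (place, manner, voicing) has been copied — so this is total assimilation.
The remaining alternations confirm this: /ɲ/ → [d] before /d/; /m/ → [ʐ] before /ʐ/ — in each case the output is a copy of the following consonant.

total assimilation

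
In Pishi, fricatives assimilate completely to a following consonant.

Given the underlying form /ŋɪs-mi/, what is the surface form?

[ŋɪmmi]

/s/ is the segment targeted by the rule; it sits immediately before /m/, so it assimilates completely and surfaces as [m].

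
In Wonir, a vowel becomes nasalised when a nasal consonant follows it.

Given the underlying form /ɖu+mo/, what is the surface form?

The vowel /u/ is adjacent to the following nasal /m/, so it acquires [+nasal] and surfaces as [ũ].

[ɖũmo]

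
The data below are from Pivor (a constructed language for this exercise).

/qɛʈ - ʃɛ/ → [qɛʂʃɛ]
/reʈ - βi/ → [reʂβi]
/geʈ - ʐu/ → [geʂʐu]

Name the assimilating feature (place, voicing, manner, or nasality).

manner

Underlying /ʈ/ is realised as [ʂ] next to /ʃ/; /ʃ/ itself does not change.
/ʈ/ is a stop while /ʃ/ is a fricative; the output [ʂ] is a fricative, matching the trigger — so the feature that spreads is manner.
Checking the remaining alternations: /ʈ/ → [ʂ] before /β/ (stop → fricative, matching a fricative); /ʈ/ → [ʂ] before /ʐ/ (stop → fricative, matching a fricative) — only manner changes, and always toward the following segment.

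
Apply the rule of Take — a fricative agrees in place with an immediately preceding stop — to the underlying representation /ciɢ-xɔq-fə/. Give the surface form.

/x/ is a voiceless velar fricative. The preceding trigger /ɢ/ is uvular, so /x/ must become uvular as well.
Changing only its place to uvular gives [χ] — the voiceless uvular fricative.
The same rule applies at the second boundary: /f/ → [χ] next to /q/.

[ciɢχɔqχə]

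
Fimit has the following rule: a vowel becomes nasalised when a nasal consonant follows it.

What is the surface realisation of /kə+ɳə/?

[kə̃ɳə]

/ə/ sits next to the nasal /ɳ/ and is therefore nasalised to [ə̃].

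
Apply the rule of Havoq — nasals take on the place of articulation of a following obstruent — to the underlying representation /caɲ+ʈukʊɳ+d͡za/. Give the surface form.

The rule targets /ɲ/ (voiced palatal nasal), which sits before the trigger /ʈ/ (retroflex).
Changing only its place to retroflex gives [ɳ] — the voiced retroflex nasal.
The same rule applies at the second boundary: /ɳ/ → [n] next to /d͡z/.

[caɳʈukʊnd͡za]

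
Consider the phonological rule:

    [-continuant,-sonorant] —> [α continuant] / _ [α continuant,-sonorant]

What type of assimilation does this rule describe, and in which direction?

regressive manner assimilation

The shared variable α links the value of [continuant] on the target to that of the neighbouring obstruent. [continuant] distinguishes stops from fricatives — a manner-of-articulation feature — so this is manner assimilation.
Since the environment is written after the underscore, the trigger follows the target; the direction is regressive.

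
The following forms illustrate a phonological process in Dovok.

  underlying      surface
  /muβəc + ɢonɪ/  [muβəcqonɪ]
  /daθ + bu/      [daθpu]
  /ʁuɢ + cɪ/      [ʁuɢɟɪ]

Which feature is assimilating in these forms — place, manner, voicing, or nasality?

The segment that alternates is /ɢ/, which surfaces as [q] when adjacent to /c/.
The change voiced → voiceless matches the voicing of the preceding /c/, identifying this as voicing assimilation.
The same holds elsewhere in the data: /b/ → [p] after /θ/ (voiced → voiceless, matching voiceless); /c/ → [ɟ] after /ɢ/ (voiceless → voiced, matching voiced) — only voicing changes, and always toward the preceding segment.

voicing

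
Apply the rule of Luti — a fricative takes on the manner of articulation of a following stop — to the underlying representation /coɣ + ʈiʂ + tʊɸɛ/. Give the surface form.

[cogʈiʈtʊɸɛ]

The rule targets /ɣ/ (voiced velar fricative), which sits before the trigger /ʈ/ (stop).
A voiced velar stop is [g], so the surface segment is [g].
At the second juncture, /ʂ/ likewise becomes [ʈ] adjacent to /t/.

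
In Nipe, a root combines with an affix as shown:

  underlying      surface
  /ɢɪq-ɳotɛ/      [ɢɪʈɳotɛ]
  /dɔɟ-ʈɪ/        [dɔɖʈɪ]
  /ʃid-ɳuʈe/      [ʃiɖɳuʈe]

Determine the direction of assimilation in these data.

Comparing underlying and surface forms, /q/ → [ʈ] is the alternation; the neighbouring /ɳ/ is constant.
/q/ is uvular while /ɳ/ is retroflex; the output [ʈ] is retroflex, matching the trigger — so the feature that spreads is place.
The same holds elsewhere in the data: /ɟ/ → [ɖ] before /ʈ/ (palatal → retroflex, matching retroflex); /d/ → [ɖ] before /ɳ/ (alveolar → retroflex, matching retroflex) — only place changes, and always toward the following segment.
The trigger is the following segment, so the direction is regressive (anticipatory).

regressive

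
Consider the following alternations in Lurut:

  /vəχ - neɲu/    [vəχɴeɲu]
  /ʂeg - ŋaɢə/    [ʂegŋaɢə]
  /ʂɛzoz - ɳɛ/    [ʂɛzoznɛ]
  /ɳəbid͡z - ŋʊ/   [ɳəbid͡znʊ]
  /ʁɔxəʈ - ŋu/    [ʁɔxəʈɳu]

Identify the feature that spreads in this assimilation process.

Comparing underlying and surface forms, /n/ → [ɴ] is the alternation; the neighbouring /χ/ is constant.
/n/ is alveolar while /χ/ is uvular; the output [ɴ] is uvular, matching the trigger — so the feature that spreads is place.
The other alternating forms pattern the same way: /ɳ/ → [n] after /z/ (retroflex → alveolar, matching alveolar); /ŋ/ → [n] after /d͡z/ (velar → alveolar, matching alveolar); /ŋ/ → [ɳ] after /ʈ/ (velar → retroflex, matching retroflex) — only place changes, and always toward the preceding segment.
Nothing changes in [ʂegŋaɢə]: there the adjacent consonants already agree in place (/ŋ/ and /g/ are both velar), so this form is consistent with the same rule.

place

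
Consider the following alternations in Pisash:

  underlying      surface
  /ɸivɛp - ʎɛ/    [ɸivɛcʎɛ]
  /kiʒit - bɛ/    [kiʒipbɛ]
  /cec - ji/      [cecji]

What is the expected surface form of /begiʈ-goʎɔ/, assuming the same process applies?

[begikgoʎɔ]

The data show regressive place assimilation: /p/ → [c] before /ʎ/; /t/ → [p] before /b/. In each pair only place changes, matching the following consonant, while manner and voice stay constant.
No alternation appears in [cecji]: there the adjacent consonants already agree in place (/c/ and /j/ are both palatal), so this form is consistent with the same rule.
/ʈ/ is a voiceless retroflex stop. The following trigger /g/ is velar, so /ʈ/ must become velar as well.
A voiceless velar stop is [k], so the surface segment is [k].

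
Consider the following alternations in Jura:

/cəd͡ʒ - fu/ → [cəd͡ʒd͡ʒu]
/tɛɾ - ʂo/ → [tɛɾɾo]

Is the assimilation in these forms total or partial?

Comparing underlying and surface forms, /f/ → [d͡ʒ] is the alternation; the neighbouring /d͡ʒ/ is constant.
The output [d͡ʒ] is identical to the trigger /d͡ʒ/ — every feature (place, manner, voicing) has been copied — so this is total assimilation.
The other form behaves the same way: /ʂ/ → [ɾ] after /ɾ/ — in each case the output is a copy of the preceding consonant.

total assimilation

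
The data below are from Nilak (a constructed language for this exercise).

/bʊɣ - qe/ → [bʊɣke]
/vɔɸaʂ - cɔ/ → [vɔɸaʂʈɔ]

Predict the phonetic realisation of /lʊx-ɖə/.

The data show progressive place assimilation: /q/ → [k] after /ɣ/; /c/ → [ʈ] after /ʂ/. In each pair only place changes, matching the preceding consonant, while manner and voice stay constant.
The rule targets /ɖ/ (voiced retroflex stop), which sits after the trigger /x/ (velar).
The voiced velar stop is [g], so /ɖ/ → [g].

[lʊxgə]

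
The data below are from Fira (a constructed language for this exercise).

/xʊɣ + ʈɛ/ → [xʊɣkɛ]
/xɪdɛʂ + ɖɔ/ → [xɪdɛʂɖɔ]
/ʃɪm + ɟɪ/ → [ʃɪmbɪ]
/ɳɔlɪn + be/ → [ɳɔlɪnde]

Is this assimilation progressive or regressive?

progressive

The segment that alternates is /ʈ/, which surfaces as [k] when adjacent to /ɣ/.
The change retroflex → velar matches the place of the preceding /ɣ/, identifying this as place assimilation.
The other alternating forms pattern the same way: /ɟ/ → [b] after /m/ (palatal → bilabial, matching bilabial); /b/ → [d] after /n/ (bilabial → alveolar, matching alveolar) — only place changes, and always toward the preceding segment.
No alternation appears in [xɪdɛʂɖɔ]: there the adjacent consonants already agree in place (/ɖ/ and /ʂ/ are both retroflex), so this form is consistent with the same rule.
Since the segment that changes follows the conditioning segment, the assimilation is progressive.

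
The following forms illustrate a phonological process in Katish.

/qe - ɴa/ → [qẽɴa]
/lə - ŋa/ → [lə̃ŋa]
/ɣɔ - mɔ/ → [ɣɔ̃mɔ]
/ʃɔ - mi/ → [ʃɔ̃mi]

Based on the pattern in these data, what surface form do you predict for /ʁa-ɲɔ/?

[ʁãɲɔ]

The data show regressive nasality assimilation (vowel nasalisation): /e/ → [ẽ] before /ɴ/; /ə/ → [ə̃] before /ŋ/; /ɔ/ → [ɔ̃] before /m/ — a vowel is nasalised by an immediately following nasal consonant.
/a/ sits next to the nasal /ɲ/ and is therefore nasalised to [ã].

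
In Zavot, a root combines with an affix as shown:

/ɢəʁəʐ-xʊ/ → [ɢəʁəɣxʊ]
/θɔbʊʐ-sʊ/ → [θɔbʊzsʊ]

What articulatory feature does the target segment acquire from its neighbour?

Comparing underlying and surface forms, /ʐ/ → [ɣ] is the alternation; the neighbouring /x/ is constant.
/ʐ/ is retroflex while /x/ is velar; the output [ɣ] is velar, matching the trigger — so the feature that spreads is place.
Checking the remaining alternation: /ʐ/ → [z] before /s/ (retroflex → alveolar, matching alveolar) — only place changes, and always toward the following segment.

place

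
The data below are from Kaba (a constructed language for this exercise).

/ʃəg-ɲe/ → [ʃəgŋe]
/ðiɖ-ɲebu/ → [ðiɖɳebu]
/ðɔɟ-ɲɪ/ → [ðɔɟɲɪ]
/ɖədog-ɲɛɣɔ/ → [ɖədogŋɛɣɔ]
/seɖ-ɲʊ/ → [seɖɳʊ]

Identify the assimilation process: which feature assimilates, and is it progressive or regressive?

progressive place assimilation

Underlying /ɲ/ is realised as [ŋ] next to /g/; /g/ itself does not change.
The change palatal → velar matches the place of the preceding /g/, identifying this as place assimilation.
Manner and voice are unchanged, so the assimilation is partial, not total.
The other alternating form patterns the same way: /ɲ/ → [ɳ] after /ɖ/ (palatal → retroflex, matching retroflex) — only place changes, and always toward the preceding segment.
Nothing changes in [ðɔɟɲɪ]: there the adjacent consonants already agree in place (/ɲ/ and /ɟ/ are both palatal), so this form is consistent with the same rule.
The trigger is the preceding segment, so the direction is progressive (perseverative).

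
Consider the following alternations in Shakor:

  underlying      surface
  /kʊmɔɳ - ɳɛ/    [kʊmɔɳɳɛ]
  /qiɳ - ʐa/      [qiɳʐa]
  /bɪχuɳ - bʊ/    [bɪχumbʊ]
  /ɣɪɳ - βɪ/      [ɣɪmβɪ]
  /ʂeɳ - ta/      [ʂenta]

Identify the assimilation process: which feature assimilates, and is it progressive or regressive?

The segment that alternates is /ɳ/, which surfaces as [m] when adjacent to /b/.
/ɳ/ is retroflex while /b/ is bilabial; the output [m] is bilabial, matching the trigger — so the feature that spreads is place.
Manner and voice are unchanged, so the assimilation is partial, not total.
Checking the remaining alternations: /ɳ/ → [m] before /β/ (retroflex → bilabial, matching bilabial); /ɳ/ → [n] before /t/ (retroflex → alveolar, matching alveolar) — only place changes, and always toward the following segment.
No alternation appears in [kʊmɔɳɳɛ], [qiɳʐa]: there the adjacent consonants already agree in place (/ɳ/ and /ɳ/ are both retroflex; /ɳ/ and /ʐ/ are both retroflex), so these forms are consistent with the same rule.
The trigger is the following segment, so the direction is regressive (anticipatory).

regressive place assimilation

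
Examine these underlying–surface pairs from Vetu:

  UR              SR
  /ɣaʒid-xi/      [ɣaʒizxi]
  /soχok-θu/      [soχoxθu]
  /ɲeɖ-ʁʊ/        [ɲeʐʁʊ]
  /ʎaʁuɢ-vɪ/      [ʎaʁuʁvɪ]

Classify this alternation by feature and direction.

The segment that alternates is /d/, which surfaces as [z] when adjacent to /x/.
The change stop → fricative matches the manner of the following /x/, identifying this as manner assimilation.
Place and voice are unchanged, so the assimilation is partial, not total.
The same holds elsewhere in the data: /k/ → [x] before /θ/ (stop → fricative, matching a fricative); /ɖ/ → [ʐ] before /ʁ/ (stop → fricative, matching a fricative); /ɢ/ → [ʁ] before /v/ (stop → fricative, matching a fricative) — only manner changes, and always toward the following segment.
Since the segment that changes precedes the conditioning segment, the assimilation is regressive.

regressive manner assimilation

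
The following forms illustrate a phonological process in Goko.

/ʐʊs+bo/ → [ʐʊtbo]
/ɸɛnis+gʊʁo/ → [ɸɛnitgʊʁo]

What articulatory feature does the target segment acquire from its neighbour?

Comparing underlying and surface forms, /s/ → [t] is the alternation; the neighbouring /b/ is constant.
/s/ is a fricative while /b/ is a stop; the output [t] is a stop, matching the trigger — so the feature that spreads is manner.
The other alternating form patterns the same way: /s/ → [t] before /g/ (fricative → stop, matching a stop) — only manner changes, and always toward the following segment.

manner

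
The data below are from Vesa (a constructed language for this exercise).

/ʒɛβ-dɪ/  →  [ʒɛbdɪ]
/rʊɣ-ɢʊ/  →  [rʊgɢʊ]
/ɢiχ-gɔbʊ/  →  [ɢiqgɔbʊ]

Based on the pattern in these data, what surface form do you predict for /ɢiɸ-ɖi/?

[ɢipɖi]

The data show regressive manner assimilation: /β/ → [b] before /d/; /ɣ/ → [g] before /ɢ/; /χ/ → [q] before /g/. In each pair only manner changes, matching the following consonant, while place and voice stay constant.
The rule targets /ɸ/ (voiceless bilabial fricative), which sits before the trigger /ɖ/ (stop).
A voiceless bilabial stop is [p], so the surface segment is [p].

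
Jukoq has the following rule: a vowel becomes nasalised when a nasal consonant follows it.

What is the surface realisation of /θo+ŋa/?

[θõŋa]

/o/ sits next to the nasal /ŋ/ and is therefore nasalised to [õ].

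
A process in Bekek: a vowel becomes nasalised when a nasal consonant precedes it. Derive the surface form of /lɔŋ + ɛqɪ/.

The vowel /ɛ/ is adjacent to the preceding nasal /ŋ/, so it acquires [+nasal] and surfaces as [ɛ̃].

[lɔŋɛ̃qɪ]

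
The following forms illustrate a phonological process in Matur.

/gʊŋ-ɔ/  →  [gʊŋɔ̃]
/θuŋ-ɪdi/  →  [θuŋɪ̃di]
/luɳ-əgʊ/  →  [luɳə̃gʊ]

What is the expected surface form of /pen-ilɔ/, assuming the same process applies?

[penĩlɔ]

The data show progressive nasality assimilation (vowel nasalisation): /ɔ/ → [ɔ̃] after /ŋ/; /ɪ/ → [ɪ̃] after /ŋ/; /ə/ → [ə̃] after /ɳ/ — a vowel is nasalised by an immediately preceding nasal consonant.
The vowel /i/ is adjacent to the preceding nasal /n/, so it acquires [+nasal] and surfaces as [ĩ].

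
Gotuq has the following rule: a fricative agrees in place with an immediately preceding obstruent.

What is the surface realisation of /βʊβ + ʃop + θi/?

[βʊβɸopɸi]

The rule targets /ʃ/ (voiceless postalveolar fricative), which sits after the trigger /β/ (bilabial).
Changing only its place to bilabial gives [ɸ] — the voiceless bilabial fricative.
The same rule applies at the second boundary: /θ/ → [ɸ] next to /p/.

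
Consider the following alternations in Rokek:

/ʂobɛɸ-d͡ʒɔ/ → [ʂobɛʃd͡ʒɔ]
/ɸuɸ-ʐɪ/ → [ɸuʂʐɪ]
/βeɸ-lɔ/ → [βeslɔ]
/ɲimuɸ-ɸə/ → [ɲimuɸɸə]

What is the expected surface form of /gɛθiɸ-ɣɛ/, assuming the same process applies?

The data show regressive place assimilation: /ɸ/ → [ʃ] before /d͡ʒ/; /ɸ/ → [ʂ] before /ʐ/; /ɸ/ → [s] before /l/. In each pair only place changes, matching the following consonant, while manner and voice stay constant.
No alternation appears in [ɲimuɸɸə]: there the adjacent consonants already agree in place (/ɸ/ and /ɸ/ are both bilabial), so this form is consistent with the same rule.
The rule targets /ɸ/ (voiceless bilabial fricative), which sits before the trigger /ɣ/ (velar).
Changing only its place to velar gives [x] — the voiceless velar fricative.

[gɛθixɣɛ]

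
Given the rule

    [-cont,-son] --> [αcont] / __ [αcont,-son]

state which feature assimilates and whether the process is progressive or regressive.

The shared variable α links the value of [cont] on the target to that of the neighbouring obstruent. [cont] distinguishes stops from fricatives — a manner-of-articulation feature — so this is manner assimilation.
The conditioning segment sits to the right of the focus bar, meaning the trigger follows the segment that changes — regressive assimilation.

regressive manner assimilation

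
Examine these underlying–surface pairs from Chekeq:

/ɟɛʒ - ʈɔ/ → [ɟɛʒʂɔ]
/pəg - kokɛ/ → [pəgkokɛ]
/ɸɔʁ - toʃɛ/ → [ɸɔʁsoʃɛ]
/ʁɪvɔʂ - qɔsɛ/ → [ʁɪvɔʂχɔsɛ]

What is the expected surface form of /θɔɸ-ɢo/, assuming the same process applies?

The data show progressive manner assimilation: /ʈ/ → [ʂ] after /ʒ/; /t/ → [s] after /ʁ/; /q/ → [χ] after /ʂ/. In each pair only manner changes, matching the preceding consonant, while place and voice stay constant.
Nothing changes in [pəgkokɛ]: there the adjacent consonants already agree in manner (/k/ and /g/ are both stops), so this form is consistent with the same rule.
/ɢ/ is a voiced uvular stop. The preceding trigger /ɸ/ is a fricative, so /ɢ/ must become a fricative as well.
A voiced uvular fricative is [ʁ], so the surface segment is [ʁ].

[θɔɸʁo]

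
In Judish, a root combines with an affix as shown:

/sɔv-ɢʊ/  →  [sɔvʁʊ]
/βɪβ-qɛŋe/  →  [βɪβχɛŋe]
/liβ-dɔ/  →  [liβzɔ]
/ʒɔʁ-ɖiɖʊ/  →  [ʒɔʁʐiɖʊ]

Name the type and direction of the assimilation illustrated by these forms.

The segment that alternates is /ɢ/, which surfaces as [ʁ] when adjacent to /v/.
/ɢ/ is a stop while /v/ is a fricative; the output [ʁ] is a fricative, matching the trigger — so the feature that spreads is manner.
Place and voice are unchanged, so the assimilation is partial, not total.
The other alternating forms pattern the same way: /q/ → [χ] after /β/ (stop → fricative, matching a fricative); /d/ → [z] after /β/ (stop → fricative, matching a fricative); /ɖ/ → [ʐ] after /ʁ/ (stop → fricative, matching a fricative) — only manner changes, and always toward the preceding segment.
Since the segment that changes follows the conditioning segment, the assimilation is progressive.

progressive manner assimilation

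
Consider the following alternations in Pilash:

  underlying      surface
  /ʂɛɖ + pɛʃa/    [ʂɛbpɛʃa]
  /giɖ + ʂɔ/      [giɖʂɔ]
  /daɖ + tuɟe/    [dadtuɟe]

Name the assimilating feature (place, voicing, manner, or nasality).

place

The segment that alternates is /ɖ/, which surfaces as [b] when adjacent to /p/.
The change retroflex → bilabial matches the place of the following /p/, identifying this as place assimilation.
The other alternating form patterns the same way: /ɖ/ → [d] before /t/ (retroflex → alveolar, matching alveolar) — only place changes, and always toward the following segment.
Nothing changes in [giɖʂɔ]: there the adjacent consonants already agree in place (/ɖ/ and /ʂ/ are both retroflex), so this form is consistent with the same rule.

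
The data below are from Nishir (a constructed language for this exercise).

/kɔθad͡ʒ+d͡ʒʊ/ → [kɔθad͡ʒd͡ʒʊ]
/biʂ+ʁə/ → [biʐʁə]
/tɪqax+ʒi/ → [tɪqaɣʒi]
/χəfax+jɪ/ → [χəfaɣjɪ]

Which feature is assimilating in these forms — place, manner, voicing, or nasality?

The segment that alternates is /ʂ/, which surfaces as [ʐ] when adjacent to /ʁ/.
The change voiceless → voiced matches the voicing of the following /ʁ/, identifying this as voicing assimilation.
The same holds elsewhere in the data: /x/ → [ɣ] before /ʒ/ (voiceless → voiced, matching voiced); /x/ → [ɣ] before /j/ (voiceless → voiced, matching voiced) — only voicing changes, and always toward the following segment.
Nothing changes in [kɔθad͡ʒd͡ʒʊ]: there the adjacent consonants already agree in voicing (/d͡ʒ/ and /d͡ʒ/ are both voiced), so this form is consistent with the same rule.

voicing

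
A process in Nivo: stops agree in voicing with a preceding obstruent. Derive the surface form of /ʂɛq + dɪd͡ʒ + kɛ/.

/d/ is a voiced alveolar stop. The preceding trigger /q/ is voiceless, so /d/ must become voiceless as well.
Changing only its voicing to voiceless gives [t] — the voiceless alveolar stop.
The same rule applies at the second boundary: /k/ → [g] next to /d͡ʒ/.

[ʂɛqtɪd͡ʒgɛ]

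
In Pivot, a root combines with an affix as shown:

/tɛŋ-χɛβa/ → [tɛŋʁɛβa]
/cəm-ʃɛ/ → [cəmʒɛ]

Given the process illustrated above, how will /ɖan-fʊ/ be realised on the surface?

[ɖanvʊ]

The data show progressive voicing assimilation: /χ/ → [ʁ] after /ŋ/; /ʃ/ → [ʒ] after /m/. In each pair only voicing changes, matching the preceding consonant, while place and manner stay constant.
The rule targets /f/ (voiceless labiodental fricative), which sits after the trigger /n/ (voiced).
Changing only its voicing to voiced gives [v] — the voiced labiodental fricative.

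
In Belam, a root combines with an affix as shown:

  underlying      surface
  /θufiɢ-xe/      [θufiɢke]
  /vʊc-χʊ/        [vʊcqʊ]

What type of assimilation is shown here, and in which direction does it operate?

progressive manner assimilation

Comparing underlying and surface forms, /x/ → [k] is the alternation; the neighbouring /ɢ/ is constant.
/x/ is a fricative while /ɢ/ is a stop; the output [k] is a stop, matching the trigger — so the feature that spreads is manner.
Place and voice are unchanged, so the assimilation is partial, not total.
Checking the remaining alternation: /χ/ → [q] after /c/ (fricative → stop, matching a stop) — only manner changes, and always toward the preceding segment.
The trigger is the preceding segment, so the direction is progressive (perseverative).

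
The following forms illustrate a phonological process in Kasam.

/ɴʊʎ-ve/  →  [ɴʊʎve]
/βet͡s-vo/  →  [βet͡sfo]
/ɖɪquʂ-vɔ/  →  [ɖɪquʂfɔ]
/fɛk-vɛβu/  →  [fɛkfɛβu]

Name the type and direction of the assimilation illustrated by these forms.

Underlying /v/ is realised as [f] next to /t͡s/; /t͡s/ itself does not change.
/v/ is voiced while /t͡s/ is voiceless; the output [f] is voiceless, matching the trigger — so the feature that spreads is voicing.
Place and manner are unchanged, so the assimilation is partial, not total.
The other alternating forms pattern the same way: /v/ → [f] after /ʂ/ (voiced → voiceless, matching voiceless); /v/ → [f] after /k/ (voiced → voiceless, matching voiceless) — only voicing changes, and always toward the preceding segment.
No alternation appears in [ɴʊʎve]: there the adjacent consonants already agree in voicing (/v/ and /ʎ/ are both voiced), so this form is consistent with the same rule.
The trigger is the preceding segment, so the direction is progressive (perseverative).

progressive voicing assimilation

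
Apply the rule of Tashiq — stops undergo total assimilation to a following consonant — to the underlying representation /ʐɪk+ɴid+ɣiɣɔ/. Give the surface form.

[ʐɪɴɴiɣɣiɣɔ]

/k/ is the segment targeted by the rule; it sits immediately before /ɴ/, so it assimilates completely and surfaces as [ɴ].
The same rule applies at the second boundary: /d/ → [ɣ] next to /ɣ/.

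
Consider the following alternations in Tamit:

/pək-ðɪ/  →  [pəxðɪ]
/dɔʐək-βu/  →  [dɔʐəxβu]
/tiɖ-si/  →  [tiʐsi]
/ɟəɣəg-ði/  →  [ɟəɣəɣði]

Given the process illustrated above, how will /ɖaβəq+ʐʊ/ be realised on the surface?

The data show regressive manner assimilation: /k/ → [x] before /ð/; /k/ → [x] before /β/; /ɖ/ → [ʐ] before /s/; /g/ → [ɣ] before /ð/. In each pair only manner changes, matching the following consonant, while place and voice stay constant.
The rule targets /q/ (voiceless uvular stop), which sits before the trigger /ʐ/ (fricative).
Changing only its manner to fricative gives [χ] — the voiceless uvular fricative.

[ɖaβəχʐʊ]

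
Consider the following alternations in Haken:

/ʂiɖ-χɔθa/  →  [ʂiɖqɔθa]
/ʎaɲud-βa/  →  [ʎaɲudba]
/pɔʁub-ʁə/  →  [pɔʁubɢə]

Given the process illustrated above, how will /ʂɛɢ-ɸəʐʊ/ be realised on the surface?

The data show progressive manner assimilation: /χ/ → [q] after /ɖ/; /β/ → [b] after /d/; /ʁ/ → [ɢ] after /b/. In each pair only manner changes, matching the preceding consonant, while place and voice stay constant.
/ɸ/ is a voiceless bilabial fricative. The preceding trigger /ɢ/ is a stop, so /ɸ/ must become a stop as well.
The voiceless bilabial stop is [p], so /ɸ/ → [p].

[ʂɛɢpəʐʊ]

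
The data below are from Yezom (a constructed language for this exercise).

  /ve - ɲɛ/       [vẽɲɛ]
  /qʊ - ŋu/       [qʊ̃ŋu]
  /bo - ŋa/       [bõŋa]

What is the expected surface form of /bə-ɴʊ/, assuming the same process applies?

[bə̃ɴʊ]

The data show regressive nasality assimilation (vowel nasalisation): /e/ → [ẽ] before /ɲ/; /ʊ/ → [ʊ̃] before /ŋ/; /o/ → [õ] before /ŋ/ — a vowel is nasalised by an immediately following nasal consonant.
/ə/ sits next to the nasal /ɴ/ and is therefore nasalised to [ə̃].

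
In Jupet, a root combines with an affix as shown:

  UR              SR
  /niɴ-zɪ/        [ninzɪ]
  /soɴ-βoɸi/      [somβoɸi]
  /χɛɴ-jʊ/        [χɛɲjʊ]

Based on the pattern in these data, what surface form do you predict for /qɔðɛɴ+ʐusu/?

[qɔðɛɳʐusu]

The data show regressive place assimilation: /ɴ/ → [n] before /z/; /ɴ/ → [m] before /β/; /ɴ/ → [ɲ] before /j/. In each pair only place changes, matching the following consonant, while manner and voice stay constant.
/ɴ/ is a voiced uvular nasal. The following trigger /ʐ/ is retroflex, so /ɴ/ must become retroflex as well.
The voiced retroflex nasal is [ɳ], so /ɴ/ → [ɳ].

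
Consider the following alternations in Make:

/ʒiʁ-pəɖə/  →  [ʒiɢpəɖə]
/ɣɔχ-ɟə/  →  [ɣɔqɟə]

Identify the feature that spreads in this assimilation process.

manner

Underlying /ʁ/ is realised as [ɢ] next to /p/; /p/ itself does not change.
The change fricative → stop matches the manner of the following /p/, identifying this as manner assimilation.
The other alternating form patterns the same way: /χ/ → [q] before /ɟ/ (fricative → stop, matching a stop) — only manner changes, and always toward the following segment.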